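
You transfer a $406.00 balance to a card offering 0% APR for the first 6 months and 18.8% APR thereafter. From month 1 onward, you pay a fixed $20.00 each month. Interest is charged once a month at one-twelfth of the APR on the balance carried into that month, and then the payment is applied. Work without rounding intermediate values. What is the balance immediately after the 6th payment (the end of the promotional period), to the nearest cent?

$286.00

Promo months 1–6 at r₀ = 0%/12 = 0; months 7+ at r₁ = 18.8%/12 = 0.0156667.
After month 6 (no interest yet): B = $406.00 − 6·$20.00 = $286.00.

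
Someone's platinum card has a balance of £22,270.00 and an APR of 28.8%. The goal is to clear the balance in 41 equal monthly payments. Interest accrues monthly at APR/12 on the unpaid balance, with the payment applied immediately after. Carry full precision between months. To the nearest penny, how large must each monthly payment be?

£859.55

Monthly rate r = 28.8%/12 = 2.4% = 0.024.
Level-payment amortization: P = B₀·r / (1 − (1+r)^(−n)) = 22270.00·0.024 / (1 − 1.024^(−41)).
Denominator 1 − (1+r)^(−41) = 0.621817196.
P = 534.48 / 0.621817196 ≈ 859.55.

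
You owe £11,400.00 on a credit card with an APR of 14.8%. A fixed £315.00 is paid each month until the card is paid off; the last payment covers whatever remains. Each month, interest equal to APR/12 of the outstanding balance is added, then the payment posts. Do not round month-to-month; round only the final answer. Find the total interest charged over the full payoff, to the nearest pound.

Monthly rate r = 14.8%/12 = 1.23333% = 0.0123333.
Payoff takes n = ⌈−ln(1 − rB₀/P)/ln(1+r)⌉ = ⌈48.232⌉ = 49 payments; the last is £73.38.
Total paid = 48·£315.00 + £73.38 = £15,193.38.
Total interest = total paid − principal = £15,193.38 − £11,400.00 = £3,793.38.

£3,793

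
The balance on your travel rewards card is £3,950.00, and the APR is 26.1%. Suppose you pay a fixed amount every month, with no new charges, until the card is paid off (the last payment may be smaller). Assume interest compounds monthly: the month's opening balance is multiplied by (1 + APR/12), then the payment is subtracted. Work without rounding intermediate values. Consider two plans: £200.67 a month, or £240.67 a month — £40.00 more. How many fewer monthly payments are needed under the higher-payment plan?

Monthly rate r = 26.1%/12 = 2.175% = 0.02175.
At £200.67/mo: n = ⌈−ln(1 − rB₀/P)/ln(1+r)⌉ = 26 payments (last £195.16); total interest = total paid − £3,950.00 = £1,261.91.
At £240.67/mo: 21 payments (last £126.26); total interest £989.66.
Payments saved = 26 − 21 = 5.

5 fewer payments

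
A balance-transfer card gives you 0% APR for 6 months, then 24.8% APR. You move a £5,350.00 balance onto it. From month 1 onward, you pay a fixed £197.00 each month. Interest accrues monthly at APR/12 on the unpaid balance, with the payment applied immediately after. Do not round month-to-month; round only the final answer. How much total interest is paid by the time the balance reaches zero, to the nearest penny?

Promo months 1–6 at r₀ = 0%/12 = 0; months 7+ at r₁ = 24.8%/12 = 0.0206667.
After month 6 (no interest yet): B = £5,350.00 − 6·£197.00 = £4,168.00.
Then at r₁ with £197.00/mo: n₂ = −ln(1 − r₁·B/P)/ln(1+r₁) ≈ 28.11 → 29 more payments.
Total paid = 34·£197.00 + £20.95 = £6,718.95; interest = £6,718.95 − £5,350.00 = £1,368.95.

£1,368.95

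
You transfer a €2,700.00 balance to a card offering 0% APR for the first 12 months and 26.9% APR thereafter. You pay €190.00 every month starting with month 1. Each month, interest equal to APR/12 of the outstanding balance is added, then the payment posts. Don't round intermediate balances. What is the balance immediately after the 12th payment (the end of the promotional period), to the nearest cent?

Promo months 1–12 at r₀ = 0%/12 = 0; months 13+ at r₁ = 26.9%/12 = 0.0224167.
After month 12 (no interest yet): B = €2,700.00 − 12·€190.00 = €420.00.

€420.00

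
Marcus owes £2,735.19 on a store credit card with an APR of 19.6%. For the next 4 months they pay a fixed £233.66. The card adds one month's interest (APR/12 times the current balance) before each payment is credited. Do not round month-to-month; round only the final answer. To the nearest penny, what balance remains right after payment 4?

£1,960.53

Monthly rate r = 19.6%/12 = 1.63333% = 0.0163333.
Each month: B ← B·(1+r) − £233.66.
Month 1: interest £44.67; balance after payment £2,546.20.
Month 2: interest £41.59; balance after payment £2,354.13.
Month 3: interest £38.45; balance after payment £2,158.92.
Month 4: interest £35.26; balance after payment £1,960.53.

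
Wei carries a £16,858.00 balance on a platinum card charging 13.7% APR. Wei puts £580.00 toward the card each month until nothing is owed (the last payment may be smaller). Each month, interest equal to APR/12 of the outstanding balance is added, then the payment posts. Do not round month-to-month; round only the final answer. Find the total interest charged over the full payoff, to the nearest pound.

Monthly rate r = 13.7%/12 = 1.14167% = 0.0114167.
Payoff takes n = ⌈−ln(1 − rB₀/P)/ln(1+r)⌉ = ⌈35.519⌉ = 36 payments; the last is £302.01.
Total paid = 35·£580.00 + £302.01 = £20,602.01.
Total interest = total paid − principal = £20,602.01 − £16,858.00 = £3,744.01.

£3,744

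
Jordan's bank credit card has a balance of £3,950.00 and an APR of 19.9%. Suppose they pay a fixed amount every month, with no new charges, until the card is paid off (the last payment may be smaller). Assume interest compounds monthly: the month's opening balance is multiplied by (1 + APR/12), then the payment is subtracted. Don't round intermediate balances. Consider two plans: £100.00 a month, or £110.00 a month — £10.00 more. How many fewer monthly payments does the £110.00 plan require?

9 fewer payments

Monthly rate r = 19.9%/12 = 1.65833% = 0.0165833.
At £100.00/mo: n = ⌈−ln(1 − rB₀/P)/ln(1+r)⌉ = 65 payments (last £71.32); total interest = total paid − £3,950.00 = £2,521.32.
At £110.00/mo: 56 payments (last £3.25); total interest £2,103.25.
Payments saved = 65 − 56 = 9.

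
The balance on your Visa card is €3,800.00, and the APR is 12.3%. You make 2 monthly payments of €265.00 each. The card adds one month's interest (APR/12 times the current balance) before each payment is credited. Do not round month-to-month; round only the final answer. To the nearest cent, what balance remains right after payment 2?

€3,345.58

Monthly rate r = 12.3%/12 = 1.025% = 0.01025.
Each month: B ← B·(1+r) − €265.00.
Month 1: interest €38.95; balance after payment €3,573.95.
Month 2: interest €36.63; balance after payment €3,345.58.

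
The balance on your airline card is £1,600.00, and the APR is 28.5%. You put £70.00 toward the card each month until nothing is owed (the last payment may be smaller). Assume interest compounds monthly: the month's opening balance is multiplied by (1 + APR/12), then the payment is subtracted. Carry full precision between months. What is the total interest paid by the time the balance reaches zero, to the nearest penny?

Monthly rate r = 28.5%/12 = 2.375% = 0.02375.
Payoff takes n = ⌈−ln(1 − rB₀/P)/ln(1+r)⌉ = ⌈33.348⌉ = 34 payments; the last is £24.56.
Total paid = 33·£70.00 + £24.56 = £2,334.56.
Total interest = total paid − principal = £2,334.56 − £1,600.00 = £734.56.

£734.56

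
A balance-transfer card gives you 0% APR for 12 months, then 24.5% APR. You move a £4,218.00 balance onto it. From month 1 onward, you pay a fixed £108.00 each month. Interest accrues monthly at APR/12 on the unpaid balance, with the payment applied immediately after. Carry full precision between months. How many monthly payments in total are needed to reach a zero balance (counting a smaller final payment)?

52 payments

Promo months 1–12 at r₀ = 0%/12 = 0; months 13+ at r₁ = 24.5%/12 = 0.0204167.
After month 12 (no interest yet): B = £4,218.00 − 12·£108.00 = £2,922.00.
Then at r₁ with £108.00/mo: n₂ = −ln(1 − r₁·B/P)/ln(1+r₁) ≈ 39.77 → 40 more payments.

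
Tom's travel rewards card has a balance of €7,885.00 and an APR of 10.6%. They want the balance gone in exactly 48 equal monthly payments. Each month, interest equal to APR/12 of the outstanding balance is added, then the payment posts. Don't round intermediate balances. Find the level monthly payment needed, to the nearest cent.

€202.26

Monthly rate r = 10.6%/12 = 0.883333% = 0.00883333.
Level-payment amortization: P = B₀·r / (1 − (1+r)^(−n)) = 7885.00·0.00883333 / (1 − 1.00883^(−48)).
Denominator 1 − (1+r)^(−48) = 0.344356635.
P = 69.6508 / 0.344356635 ≈ 202.26.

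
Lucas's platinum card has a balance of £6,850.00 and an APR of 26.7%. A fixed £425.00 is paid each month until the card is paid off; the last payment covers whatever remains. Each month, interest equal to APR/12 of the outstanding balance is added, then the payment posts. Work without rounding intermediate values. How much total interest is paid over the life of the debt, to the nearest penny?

£1,728.10

Monthly rate r = 26.7%/12 = 2.225% = 0.02225.
Payoff takes n = ⌈−ln(1 − rB₀/P)/ln(1+r)⌉ = ⌈20.182⌉ = 21 payments; the last is £78.10.
Total paid = 20·£425.00 + £78.10 = £8,578.10.
Total interest = total paid − principal = £8,578.10 − £6,850.00 = £1,728.10.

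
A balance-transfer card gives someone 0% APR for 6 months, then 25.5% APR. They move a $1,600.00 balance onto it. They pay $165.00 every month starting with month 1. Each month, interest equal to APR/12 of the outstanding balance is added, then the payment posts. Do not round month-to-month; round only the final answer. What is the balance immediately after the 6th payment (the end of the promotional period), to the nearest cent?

$610.00

Promo months 1–6 at r₀ = 0%/12 = 0; months 7+ at r₁ = 25.5%/12 = 0.02125.
After month 6 (no interest yet): B = $1,600.00 − 6·$165.00 = $610.00.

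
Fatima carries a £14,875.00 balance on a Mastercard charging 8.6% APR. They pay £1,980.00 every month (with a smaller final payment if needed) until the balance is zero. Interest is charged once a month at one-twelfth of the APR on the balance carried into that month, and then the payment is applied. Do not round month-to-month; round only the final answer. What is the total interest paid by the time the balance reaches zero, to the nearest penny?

£471.47

Monthly rate r = 8.6%/12 = 0.716667% = 0.00716667.
Payoff takes n = ⌈−ln(1 − rB₀/P)/ln(1+r)⌉ = ⌈7.750⌉ = 8 payments; the last is £1,486.47.
Total paid = 7·£1,980.00 + £1,486.47 = £15,346.47.
Total interest = total paid − principal = £15,346.47 − £14,875.00 = £471.47.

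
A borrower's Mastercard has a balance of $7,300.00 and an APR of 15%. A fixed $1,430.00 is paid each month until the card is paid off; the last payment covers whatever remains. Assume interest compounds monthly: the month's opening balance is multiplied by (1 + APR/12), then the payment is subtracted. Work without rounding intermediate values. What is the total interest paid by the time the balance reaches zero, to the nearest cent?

$292.26

Monthly rate r = 15%/12 = 1.25% = 0.0125.
Payoff takes n = ⌈−ln(1 − rB₀/P)/ln(1+r)⌉ = ⌈5.308⌉ = 6 payments; the last is $442.26.
Total paid = 5·$1,430.00 + $442.26 = $7,592.26.
Total interest = total paid − principal = $7,592.26 − $7,300.00 = $292.26.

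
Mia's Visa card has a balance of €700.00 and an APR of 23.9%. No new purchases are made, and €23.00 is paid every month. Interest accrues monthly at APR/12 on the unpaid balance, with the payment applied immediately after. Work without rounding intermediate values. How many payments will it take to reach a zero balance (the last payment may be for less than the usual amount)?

48 payments

Monthly rate r = 23.9%/12 = 1.99167% = 0.0199167.
Recurrence: B ← B·(1+r) − €23.00.
Month 1: interest €13.94; balance after payment €690.94.
Month 2: interest €13.76; balance after payment €681.70.
Closed form: n = −ln(1 − rB₀/P)/ln(1+r) = −ln(0.39384)/ln(1.01992) ≈ 47.250, so the balance reaches zero during payment 48.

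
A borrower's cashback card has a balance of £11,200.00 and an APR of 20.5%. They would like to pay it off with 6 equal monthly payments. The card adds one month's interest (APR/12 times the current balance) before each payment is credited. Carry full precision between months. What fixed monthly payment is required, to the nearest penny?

£1,979.85

Monthly rate r = 20.5%/12 = 1.70833% = 0.0170833.
Level-payment amortization: P = B₀·r / (1 − (1+r)^(−n)) = 11200.00·0.0170833 / (1 − 1.01708^(−6)).
Denominator 1 − (1+r)^(−6) = 0.096640172.
P = 191.333 / 0.096640172 ≈ 1979.85.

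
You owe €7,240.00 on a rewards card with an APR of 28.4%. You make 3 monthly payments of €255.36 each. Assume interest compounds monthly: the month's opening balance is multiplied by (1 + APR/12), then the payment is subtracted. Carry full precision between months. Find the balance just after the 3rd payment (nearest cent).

€6,981.95

Monthly rate r = 28.4%/12 = 2.36667% = 0.0236667.
Each month: B ← B·(1+r) − €255.36.
Month 1: interest €171.35; balance after payment €7,155.99.
Month 2: interest €169.36; balance after payment €7,069.99.
Month 3: interest €167.32; balance after payment €6,981.95.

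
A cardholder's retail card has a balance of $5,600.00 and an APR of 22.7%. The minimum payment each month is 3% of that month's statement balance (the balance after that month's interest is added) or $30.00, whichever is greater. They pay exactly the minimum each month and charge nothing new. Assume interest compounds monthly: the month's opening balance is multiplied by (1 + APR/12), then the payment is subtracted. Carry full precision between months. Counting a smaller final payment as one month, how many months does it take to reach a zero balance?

Monthly rate r = 22.7%/12 = 1.89167% = 0.0189167.
While 3% of the post-interest balance exceeds $30.00, each month B ← (B·(1+r))·(1 − 0.03), i.e. B shrinks by the factor (1+r)·0.97 = 0.98835.
This holds for months 1–149. Entering month 150 the balance is $976.87; 3% of the post-interest balance is now below $30.00, so the flat $30.00 minimum applies from here.
From month 150 a fixed $30.00 at rate r clears $976.87 in 52 more payments. Total: 149 + 52 = 201 months.

201 months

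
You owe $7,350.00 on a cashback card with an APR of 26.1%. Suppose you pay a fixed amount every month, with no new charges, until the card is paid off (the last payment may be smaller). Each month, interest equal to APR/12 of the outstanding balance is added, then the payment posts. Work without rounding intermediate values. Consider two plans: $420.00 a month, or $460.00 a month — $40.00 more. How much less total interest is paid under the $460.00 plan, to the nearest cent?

Monthly rate r = 26.1%/12 = 2.175% = 0.02175.
At $420.00/mo: n = ⌈−ln(1 − rB₀/P)/ln(1+r)⌉ = 23 payments (last $111.63); total interest = total paid − $7,350.00 = $2,001.63.
At $460.00/mo: 20 payments (last $389.01); total interest $1,779.01.
Interest saved = $2,001.63 − $1,779.01 = $222.62.

$222.62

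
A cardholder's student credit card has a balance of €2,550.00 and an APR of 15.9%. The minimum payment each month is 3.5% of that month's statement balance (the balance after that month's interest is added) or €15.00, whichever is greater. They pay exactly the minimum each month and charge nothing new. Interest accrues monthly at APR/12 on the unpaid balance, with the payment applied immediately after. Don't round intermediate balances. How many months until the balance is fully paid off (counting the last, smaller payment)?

116 months

Monthly rate r = 15.9%/12 = 1.325% = 0.01325.
While 3.5% of the post-interest balance exceeds €15.00, each month B ← (B·(1+r))·(1 − 0.035), i.e. B shrinks by the factor (1+r)·0.965 = 0.97779.
This holds for months 1–80. Entering month 81 the balance is €422.72; 3.5% of the post-interest balance is now below €15.00, so the flat €15.00 minimum applies from here.
From month 81 a fixed €15.00 at rate r clears €422.72 in 36 more payments. Total: 80 + 36 = 116 months.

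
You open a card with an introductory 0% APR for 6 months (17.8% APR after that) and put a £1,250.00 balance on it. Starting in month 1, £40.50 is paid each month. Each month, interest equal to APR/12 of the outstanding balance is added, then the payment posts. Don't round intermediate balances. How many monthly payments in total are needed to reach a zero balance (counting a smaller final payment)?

Promo months 1–6 at r₀ = 0%/12 = 0; months 7+ at r₁ = 17.8%/12 = 0.0148333.
After month 6 (no interest yet): B = £1,250.00 − 6·£40.50 = £1,007.00.
Then at r₁ with £40.50/mo: n₂ = −ln(1 − r₁·B/P)/ln(1+r₁) ≈ 31.25 → 32 more payments.

38 months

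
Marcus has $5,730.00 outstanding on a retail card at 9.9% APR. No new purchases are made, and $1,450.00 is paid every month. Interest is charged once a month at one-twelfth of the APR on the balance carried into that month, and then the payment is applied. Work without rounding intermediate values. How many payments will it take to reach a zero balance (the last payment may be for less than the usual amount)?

5 months

Monthly rate r = 9.9%/12 = 0.825% = 0.00825.
Recurrence: B ← B·(1+r) − $1,450.00.
Month 1: interest $47.27; balance after payment $4,327.27.
Month 2: interest $35.70; balance after payment $2,912.97.
Month 3: interest $24.03; balance after payment $1,487.00.
Month 4: interest $12.27; balance after payment $49.27.
Month 5: interest $0.41; balance after payment $0.00.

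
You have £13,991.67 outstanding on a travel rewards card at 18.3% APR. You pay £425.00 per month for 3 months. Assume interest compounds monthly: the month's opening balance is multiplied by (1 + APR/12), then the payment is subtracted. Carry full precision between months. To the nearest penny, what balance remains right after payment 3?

Monthly rate r = 18.3%/12 = 1.525% = 0.01525.
Each month: B ← B·(1+r) − £425.00.
Month 1: interest £213.37; balance after payment £13,780.04.
Month 2: interest £210.15; balance after payment £13,565.19.
Month 3: interest £206.87; balance after payment £13,347.06.

£13,347.06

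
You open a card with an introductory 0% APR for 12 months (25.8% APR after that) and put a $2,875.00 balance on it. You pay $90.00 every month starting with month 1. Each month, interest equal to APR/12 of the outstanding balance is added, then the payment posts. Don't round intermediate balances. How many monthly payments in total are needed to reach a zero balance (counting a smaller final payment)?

Promo months 1–12 at r₀ = 0%/12 = 0; months 13+ at r₁ = 25.8%/12 = 0.0215.
After month 12 (no interest yet): B = $2,875.00 − 12·$90.00 = $1,795.00.
Then at r₁ with $90.00/mo: n₂ = −ln(1 − r₁·B/P)/ln(1+r₁) ≈ 26.33 → 27 more payments.

39 payments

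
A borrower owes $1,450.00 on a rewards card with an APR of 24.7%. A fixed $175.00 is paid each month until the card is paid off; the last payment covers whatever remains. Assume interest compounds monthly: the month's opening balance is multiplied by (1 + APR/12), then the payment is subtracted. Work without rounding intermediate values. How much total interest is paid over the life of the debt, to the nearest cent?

$156.36

Monthly rate r = 24.7%/12 = 2.05833% = 0.0205833.
Payoff takes n = ⌈−ln(1 − rB₀/P)/ln(1+r)⌉ = ⌈9.178⌉ = 10 payments; the last is $31.36.
Total paid = 9·$175.00 + $31.36 = $1,606.36.
Total interest = total paid − principal = $1,606.36 − $1,450.00 = $156.36.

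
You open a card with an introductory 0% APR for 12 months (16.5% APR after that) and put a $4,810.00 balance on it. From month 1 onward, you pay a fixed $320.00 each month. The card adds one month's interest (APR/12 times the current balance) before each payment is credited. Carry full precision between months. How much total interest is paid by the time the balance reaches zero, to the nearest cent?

Promo months 1–12 at r₀ = 0%/12 = 0; months 13+ at r₁ = 16.5%/12 = 0.01375.
After month 12 (no interest yet): B = $4,810.00 − 12·$320.00 = $970.00.
Then at r₁ with $320.00/mo: n₂ = −ln(1 − r₁·B/P)/ln(1+r₁) ≈ 3.12 → 4 more payments.
Total paid = 15·$320.00 + $37.82 = $4,837.82; interest = $4,837.82 − $4,810.00 = $27.82.

$27.82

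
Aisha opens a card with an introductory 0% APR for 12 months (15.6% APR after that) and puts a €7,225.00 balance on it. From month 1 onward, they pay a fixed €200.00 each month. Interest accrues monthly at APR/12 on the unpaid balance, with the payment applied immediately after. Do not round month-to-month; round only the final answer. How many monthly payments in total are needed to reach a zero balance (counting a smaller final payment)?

42 payments

Promo months 1–12 at r₀ = 0%/12 = 0; months 13+ at r₁ = 15.6%/12 = 0.013.
After month 12 (no interest yet): B = €7,225.00 − 12·€200.00 = €4,825.00.
Then at r₁ with €200.00/mo: n₂ = −ln(1 − r₁·B/P)/ln(1+r₁) ≈ 29.14 → 30 more payments.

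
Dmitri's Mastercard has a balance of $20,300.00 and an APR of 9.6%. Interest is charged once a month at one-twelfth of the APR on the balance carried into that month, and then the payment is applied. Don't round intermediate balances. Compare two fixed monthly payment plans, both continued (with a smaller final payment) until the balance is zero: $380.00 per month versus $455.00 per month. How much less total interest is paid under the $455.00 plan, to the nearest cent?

Monthly rate r = 9.6%/12 = 0.8% = 0.008.
At $380.00/mo: n = ⌈−ln(1 − rB₀/P)/ln(1+r)⌉ = 70 payments (last $367.69); total interest = total paid − $20,300.00 = $6,287.69.
At $455.00/mo: 56 payments (last $185.54); total interest $4,910.54.
Interest saved = $6,287.69 − $4,910.54 = $1,377.15.

$1,377.15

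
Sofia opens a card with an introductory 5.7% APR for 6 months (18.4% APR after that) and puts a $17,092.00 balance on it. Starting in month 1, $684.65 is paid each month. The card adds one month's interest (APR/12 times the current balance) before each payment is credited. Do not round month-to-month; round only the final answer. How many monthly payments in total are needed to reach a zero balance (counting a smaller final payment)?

Promo months 1–6 at r₀ = 5.7%/12 = 0.00475; months 7+ at r₁ = 18.4%/12 = 0.0153333.
After month 6: iterate B ← B·(1+r₀) − $684.65 for 6 months → $13,427.95.
Then at r₁ with $684.65/mo: n₂ = −ln(1 − r₁·B/P)/ln(1+r₁) ≈ 23.51 → 24 more payments.

30 months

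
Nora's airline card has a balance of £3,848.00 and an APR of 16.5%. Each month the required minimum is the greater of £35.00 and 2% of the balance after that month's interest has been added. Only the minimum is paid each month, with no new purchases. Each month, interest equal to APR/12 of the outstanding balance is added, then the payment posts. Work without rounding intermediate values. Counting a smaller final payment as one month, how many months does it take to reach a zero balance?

206 months

Monthly rate r = 16.5%/12 = 1.375% = 0.01375.
While 2% of the post-interest balance exceeds £35.00, each month B ← (B·(1+r))·(1 − 0.02), i.e. B shrinks by the factor (1+r)·0.98 = 0.99347.
This holds for months 1–123. Entering month 124 the balance is £1,720.04; 2% of the post-interest balance is now below £35.00, so the flat £35.00 minimum applies from here.
From month 124 a fixed £35.00 at rate r clears £1,720.04 in 83 more payments. Total: 123 + 83 = 206 months.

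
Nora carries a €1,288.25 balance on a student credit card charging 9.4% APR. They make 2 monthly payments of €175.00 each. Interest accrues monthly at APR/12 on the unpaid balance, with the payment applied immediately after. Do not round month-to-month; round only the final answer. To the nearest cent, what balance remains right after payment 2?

€957.14

Monthly rate r = 9.4%/12 = 0.783333% = 0.00783333.
Each month: B ← B·(1+r) − €175.00.
Month 1: interest €10.09; balance after payment €1,123.34.
Month 2: interest €8.80; balance after payment €957.14.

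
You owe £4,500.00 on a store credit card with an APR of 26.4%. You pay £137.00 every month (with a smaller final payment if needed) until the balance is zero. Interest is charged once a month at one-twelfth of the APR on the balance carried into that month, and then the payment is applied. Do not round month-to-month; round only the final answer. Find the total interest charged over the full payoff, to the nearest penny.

Monthly rate r = 26.4%/12 = 2.2% = 0.022.
Payoff takes n = ⌈−ln(1 − rB₀/P)/ln(1+r)⌉ = ⌈58.930⌉ = 59 payments; the last is £127.44.
Total paid = 58·£137.00 + £127.44 = £8,073.44.
Total interest = total paid − principal = £8,073.44 − £4,500.00 = £3,573.44.

£3,573.44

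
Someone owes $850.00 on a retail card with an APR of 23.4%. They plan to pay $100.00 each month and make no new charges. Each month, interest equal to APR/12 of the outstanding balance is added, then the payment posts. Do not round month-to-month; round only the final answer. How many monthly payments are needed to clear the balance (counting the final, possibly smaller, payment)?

Monthly rate r = 23.4%/12 = 1.95% = 0.0195.
Recurrence: B ← B·(1+r) − $100.00.
Month 1: interest $16.57; balance after payment $766.58.
Month 2: interest $14.95; balance after payment $681.52.
Closed form: n = −ln(1 − rB₀/P)/ln(1+r) = −ln(0.83425)/ln(1.0195) ≈ 9.384, so the balance reaches zero during payment 10.

10 months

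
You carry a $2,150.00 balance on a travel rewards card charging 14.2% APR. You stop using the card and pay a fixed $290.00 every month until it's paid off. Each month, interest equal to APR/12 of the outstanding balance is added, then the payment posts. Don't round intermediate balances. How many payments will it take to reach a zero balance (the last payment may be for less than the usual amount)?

Monthly rate r = 14.2%/12 = 1.18333% = 0.0118333.
Recurrence: B ← B·(1+r) − $290.00.
Month 1: interest $25.44; balance after payment $1,885.44.
Month 2: interest $22.31; balance after payment $1,617.75.
Closed form: n = −ln(1 − rB₀/P)/ln(1+r) = −ln(0.91227)/ln(1.01183) ≈ 7.805, so the balance reaches zero during payment 8.

8 months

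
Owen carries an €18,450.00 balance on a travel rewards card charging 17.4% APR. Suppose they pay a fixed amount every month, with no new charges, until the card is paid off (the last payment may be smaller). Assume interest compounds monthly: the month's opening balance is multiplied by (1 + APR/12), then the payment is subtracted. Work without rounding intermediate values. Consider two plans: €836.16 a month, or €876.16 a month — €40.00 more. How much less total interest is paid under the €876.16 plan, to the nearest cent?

Monthly rate r = 17.4%/12 = 1.45% = 0.0145.
At €836.16/mo: n = ⌈−ln(1 − rB₀/P)/ln(1+r)⌉ = 27 payments (last €656.68); total interest = total paid − €18,450.00 = €3,946.84.
At €876.16/mo: 26 payments (last €271.14); total interest €3,725.14.
Interest saved = €3,946.84 − €3,725.14 = €221.70.

€221.70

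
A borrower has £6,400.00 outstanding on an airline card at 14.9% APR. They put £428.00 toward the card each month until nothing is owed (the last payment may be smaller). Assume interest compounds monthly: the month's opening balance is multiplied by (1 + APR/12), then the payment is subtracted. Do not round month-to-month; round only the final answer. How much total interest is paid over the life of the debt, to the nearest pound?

£724

Monthly rate r = 14.9%/12 = 1.24167% = 0.0124167.
Payoff takes n = ⌈−ln(1 − rB₀/P)/ln(1+r)⌉ = ⌈16.644⌉ = 17 payments; the last is £276.20.
Total paid = 16·£428.00 + £276.20 = £7,124.20.
Total interest = total paid − principal = £7,124.20 − £6,400.00 = £724.20.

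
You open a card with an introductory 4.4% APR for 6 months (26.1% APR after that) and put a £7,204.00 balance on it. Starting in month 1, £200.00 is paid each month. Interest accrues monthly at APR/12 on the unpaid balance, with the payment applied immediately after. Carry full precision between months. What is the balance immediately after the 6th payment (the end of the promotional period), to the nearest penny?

£6,152.89

Promo months 1–6 at r₀ = 4.4%/12 = 0.00366667; months 7+ at r₁ = 26.1%/12 = 0.02175.
After month 6: iterate B ← B·(1+r₀) − £200.00 for 6 months → £6,152.89.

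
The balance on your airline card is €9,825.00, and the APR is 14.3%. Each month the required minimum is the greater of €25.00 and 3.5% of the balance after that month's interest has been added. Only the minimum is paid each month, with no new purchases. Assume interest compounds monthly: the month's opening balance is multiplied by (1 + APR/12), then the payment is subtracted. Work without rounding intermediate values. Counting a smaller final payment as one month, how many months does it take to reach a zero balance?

146 months

Monthly rate r = 14.3%/12 = 1.19167% = 0.0119167.
While 3.5% of the post-interest balance exceeds €25.00, each month B ← (B·(1+r))·(1 − 0.035), i.e. B shrinks by the factor (1+r)·0.965 = 0.9765.
This holds for months 1–111. Entering month 112 the balance is €701.34; 3.5% of the post-interest balance is now below €25.00, so the flat €25.00 minimum applies from here.
From month 112 a fixed €25.00 at rate r clears €701.34 in 35 more payments. Total: 111 + 35 = 146 months.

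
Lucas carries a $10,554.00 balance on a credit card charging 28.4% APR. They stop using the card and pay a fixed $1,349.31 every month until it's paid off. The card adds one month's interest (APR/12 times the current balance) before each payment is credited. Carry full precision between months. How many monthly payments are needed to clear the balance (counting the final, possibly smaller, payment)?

Monthly rate r = 28.4%/12 = 2.36667% = 0.0236667.
Recurrence: B ← B·(1+r) − $1,349.31.
Month 1: interest $249.78; balance after payment $9,454.47.
Month 2: interest $223.76; balance after payment $8,328.91.
Closed form: n = −ln(1 − rB₀/P)/ln(1+r) = −ln(0.81488)/ln(1.02367) ≈ 8.752, so the balance reaches zero during payment 9.

9 months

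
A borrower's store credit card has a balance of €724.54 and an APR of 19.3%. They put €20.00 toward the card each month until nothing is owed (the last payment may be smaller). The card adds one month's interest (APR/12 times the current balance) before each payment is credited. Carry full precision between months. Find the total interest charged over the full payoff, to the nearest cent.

€370.83

Monthly rate r = 19.3%/12 = 1.60833% = 0.0160833.
Payoff takes n = ⌈−ln(1 − rB₀/P)/ln(1+r)⌉ = ⌈54.767⌉ = 55 payments; the last is €15.37.
Total paid = 54·€20.00 + €15.37 = €1,095.37.
Total interest = total paid − principal = €1,095.37 − €724.54 = €370.83.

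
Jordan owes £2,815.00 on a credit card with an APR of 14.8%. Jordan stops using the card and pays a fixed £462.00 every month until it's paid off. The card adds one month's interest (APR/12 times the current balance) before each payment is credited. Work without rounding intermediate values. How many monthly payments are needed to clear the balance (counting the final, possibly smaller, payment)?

Monthly rate r = 14.8%/12 = 1.23333% = 0.0123333.
Recurrence: B ← B·(1+r) − £462.00.
Month 1: interest £34.72; balance after payment £2,387.72.
Month 2: interest £29.45; balance after payment £1,955.17.
Closed form: n = −ln(1 − rB₀/P)/ln(1+r) = −ln(0.92485)/ln(1.01233) ≈ 6.373, so the balance reaches zero during payment 7.

7 payments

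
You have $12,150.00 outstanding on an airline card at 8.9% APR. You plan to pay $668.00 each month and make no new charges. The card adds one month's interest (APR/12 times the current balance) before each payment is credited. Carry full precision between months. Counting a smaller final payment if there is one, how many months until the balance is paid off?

20 months

Monthly rate r = 8.9%/12 = 0.741667% = 0.00741667.
Recurrence: B ← B·(1+r) − $668.00.
Month 1: interest $90.11; balance after payment $11,572.11.
Month 2: interest $85.83; balance after payment $10,989.94.
Closed form: n = −ln(1 − rB₀/P)/ln(1+r) = −ln(0.8651)/ln(1.00742) ≈ 19.611, so the balance reaches zero during payment 20.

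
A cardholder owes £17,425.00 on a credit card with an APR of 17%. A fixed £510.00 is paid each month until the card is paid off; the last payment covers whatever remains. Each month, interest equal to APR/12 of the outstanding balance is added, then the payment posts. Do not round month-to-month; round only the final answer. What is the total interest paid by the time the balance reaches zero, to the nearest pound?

Monthly rate r = 17%/12 = 1.41667% = 0.0141667.
Payoff takes n = ⌈−ln(1 − rB₀/P)/ln(1+r)⌉ = ⌈47.038⌉ = 48 payments; the last is £19.76.
Total paid = 47·£510.00 + £19.76 = £23,989.76.
Total interest = total paid − principal = £23,989.76 − £17,425.00 = £6,564.76.

£6,565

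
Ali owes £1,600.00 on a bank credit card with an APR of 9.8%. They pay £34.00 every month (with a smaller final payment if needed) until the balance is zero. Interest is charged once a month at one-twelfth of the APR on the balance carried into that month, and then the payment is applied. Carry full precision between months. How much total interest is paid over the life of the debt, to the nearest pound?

Monthly rate r = 9.8%/12 = 0.816667% = 0.00816667.
Payoff takes n = ⌈−ln(1 − rB₀/P)/ln(1+r)⌉ = ⌈59.632⌉ = 60 payments; the last is £21.52.
Total paid = 59·£34.00 + £21.52 = £2,027.52.
Total interest = total paid − principal = £2,027.52 − £1,600.00 = £427.52.

£428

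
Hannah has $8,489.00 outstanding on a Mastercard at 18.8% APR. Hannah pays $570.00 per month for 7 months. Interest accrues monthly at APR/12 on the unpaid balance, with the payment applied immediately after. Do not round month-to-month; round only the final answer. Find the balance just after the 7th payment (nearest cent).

Monthly rate r = 18.8%/12 = 1.56667% = 0.0156667.
Each month: B ← B·(1+r) − $570.00.
Month 1: interest $132.99; balance after payment $8,051.99.
Month 2: interest $126.15; balance after payment $7,608.14.
Month 3: interest $119.19; balance after payment $7,157.34.
Month 4: interest $112.13; balance after payment $6,699.47.
Month 5: interest $104.96; balance after payment $6,234.43.
Month 6: interest $97.67; balance after payment $5,762.10.
Month 7: interest $90.27; balance after payment $5,282.37.

$5,282.37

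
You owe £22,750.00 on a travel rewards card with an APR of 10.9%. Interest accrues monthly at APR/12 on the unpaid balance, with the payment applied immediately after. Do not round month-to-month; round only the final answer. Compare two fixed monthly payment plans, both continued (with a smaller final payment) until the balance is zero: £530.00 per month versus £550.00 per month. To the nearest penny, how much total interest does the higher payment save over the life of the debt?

£304.72

Monthly rate r = 10.9%/12 = 0.908333% = 0.00908333.
At £530.00/mo: n = ⌈−ln(1 − rB₀/P)/ln(1+r)⌉ = 55 payments (last £343.03); total interest = total paid − £22,750.00 = £6,213.03.
At £550.00/mo: 53 payments (last £58.31); total interest £5,908.31.
Interest saved = £6,213.03 − £5,908.31 = £304.72.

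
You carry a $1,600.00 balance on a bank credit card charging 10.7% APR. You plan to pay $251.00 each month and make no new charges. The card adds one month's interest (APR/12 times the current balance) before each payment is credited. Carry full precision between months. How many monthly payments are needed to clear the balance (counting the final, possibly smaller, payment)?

7 months

Monthly rate r = 10.7%/12 = 0.891667% = 0.00891667.
Recurrence: B ← B·(1+r) − $251.00.
Month 1: interest $14.27; balance after payment $1,363.27.
Month 2: interest $12.16; balance after payment $1,124.42.
Closed form: n = −ln(1 − rB₀/P)/ln(1+r) = −ln(0.94316)/ln(1.00892) ≈ 6.592, so the balance reaches zero during payment 7.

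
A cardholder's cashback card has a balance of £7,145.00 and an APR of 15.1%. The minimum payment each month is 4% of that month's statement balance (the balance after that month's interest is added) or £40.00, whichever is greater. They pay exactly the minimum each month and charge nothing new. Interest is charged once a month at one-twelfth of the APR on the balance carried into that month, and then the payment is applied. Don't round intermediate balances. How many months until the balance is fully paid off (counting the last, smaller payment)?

100 months

Monthly rate r = 15.1%/12 = 1.25833% = 0.0125833.
While 4% of the post-interest balance exceeds £40.00, each month B ← (B·(1+r))·(1 − 0.04), i.e. B shrinks by the factor (1+r)·0.96 = 0.97208.
This holds for months 1–70. Entering month 71 the balance is £984.33; 4% of the post-interest balance is now below £40.00, so the flat £40.00 minimum applies from here.
From month 71 a fixed £40.00 at rate r clears £984.33 in 30 more payments. Total: 70 + 30 = 100 months.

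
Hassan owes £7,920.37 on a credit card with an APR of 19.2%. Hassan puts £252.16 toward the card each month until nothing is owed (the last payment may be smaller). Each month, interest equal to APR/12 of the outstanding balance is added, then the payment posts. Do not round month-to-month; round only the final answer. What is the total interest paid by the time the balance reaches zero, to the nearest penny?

£3,172.40

Monthly rate r = 19.2%/12 = 1.6% = 0.016.
Payoff takes n = ⌈−ln(1 − rB₀/P)/ln(1+r)⌉ = ⌈43.991⌉ = 44 payments; the last is £249.89.
Total paid = 43·£252.16 + £249.89 = £11,092.77.
Total interest = total paid − principal = £11,092.77 − £7,920.37 = £3,172.40.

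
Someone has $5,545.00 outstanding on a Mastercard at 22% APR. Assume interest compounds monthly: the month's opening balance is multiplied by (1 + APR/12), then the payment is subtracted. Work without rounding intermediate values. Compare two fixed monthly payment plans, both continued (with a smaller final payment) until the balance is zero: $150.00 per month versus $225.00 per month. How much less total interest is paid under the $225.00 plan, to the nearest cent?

$1,904.34

Monthly rate r = 22%/12 = 1.83333% = 0.0183333.
At $150.00/mo: n = ⌈−ln(1 − rB₀/P)/ln(1+r)⌉ = 63 payments (last $49.58); total interest = total paid − $5,545.00 = $3,804.58.
At $225.00/mo: 34 payments (last $20.24); total interest $1,900.24.
Interest saved = $3,804.58 − $1,900.24 = $1,904.34.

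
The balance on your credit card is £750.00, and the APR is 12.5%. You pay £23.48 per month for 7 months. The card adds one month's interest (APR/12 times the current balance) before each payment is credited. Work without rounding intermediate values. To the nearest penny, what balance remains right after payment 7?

Monthly rate r = 12.5%/12 = 1.04167% = 0.0104167.
Each month: B ← B·(1+r) − £23.48.
Month 1: interest £7.81; balance after payment £734.33.
Month 2: interest £7.65; balance after payment £718.50.
Month 3: interest £7.48; balance after payment £702.51.
Month 4: interest £7.32; balance after payment £686.34.
Month 5: interest £7.15; balance after payment £670.01.
Month 6: interest £6.98; balance after payment £653.51.
Month 7: interest £6.81; balance after payment £636.84.

£636.84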